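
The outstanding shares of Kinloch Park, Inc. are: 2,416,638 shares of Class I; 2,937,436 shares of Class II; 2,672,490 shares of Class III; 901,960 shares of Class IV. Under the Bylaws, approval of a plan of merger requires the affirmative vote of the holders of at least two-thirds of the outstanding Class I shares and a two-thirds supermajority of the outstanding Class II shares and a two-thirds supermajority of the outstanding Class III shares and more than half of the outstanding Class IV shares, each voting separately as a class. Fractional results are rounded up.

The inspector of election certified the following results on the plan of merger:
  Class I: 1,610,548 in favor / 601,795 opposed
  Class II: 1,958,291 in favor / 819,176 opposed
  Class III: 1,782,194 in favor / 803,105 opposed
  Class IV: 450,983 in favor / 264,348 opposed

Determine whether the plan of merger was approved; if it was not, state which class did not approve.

Not approved — the Class I shares did not give the required vote.

Class I: 2/3 of 2416638 = 1611092; 1,611,092 required, 1,610,548 in favor — not approved.
Class II: 2/3 of 2937436 = 1958290.67, rounded up to 1958291; 1,958,291 required, 1,958,291 in favor — approved.
Class III: 2/3 of 2672490 = 1781660; 1,781,660 required, 1,782,194 in favor — approved.
Class IV: a majority of 901960 is 450981; 450,981 required, 450,983 in favor — approved.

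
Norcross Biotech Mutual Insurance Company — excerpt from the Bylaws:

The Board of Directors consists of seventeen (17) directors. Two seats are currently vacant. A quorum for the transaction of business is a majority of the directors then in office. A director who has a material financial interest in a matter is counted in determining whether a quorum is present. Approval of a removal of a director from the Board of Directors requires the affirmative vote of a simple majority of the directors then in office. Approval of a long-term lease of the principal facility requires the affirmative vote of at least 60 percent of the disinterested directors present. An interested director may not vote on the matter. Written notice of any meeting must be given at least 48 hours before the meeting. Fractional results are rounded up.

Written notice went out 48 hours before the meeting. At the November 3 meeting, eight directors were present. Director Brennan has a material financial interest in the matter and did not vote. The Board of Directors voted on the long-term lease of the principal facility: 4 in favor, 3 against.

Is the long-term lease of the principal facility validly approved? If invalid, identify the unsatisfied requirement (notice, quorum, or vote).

Notice: 48 hours given; 48 required (48 ≥ 48). Satisfied.
Quorum: 8 present (interested directors count toward quorum); quorum is 8. Satisfied.
Vote: the long-term lease of the principal facility requires three-fifths of the disinterested directors present (8 − 1 = 7). 3/5 of 7 = 4.20, rounded up to 5, so 5 affirmative votes are needed; 4 voted in favor. Not satisfied.

Invalid — vote requirement not satisfied.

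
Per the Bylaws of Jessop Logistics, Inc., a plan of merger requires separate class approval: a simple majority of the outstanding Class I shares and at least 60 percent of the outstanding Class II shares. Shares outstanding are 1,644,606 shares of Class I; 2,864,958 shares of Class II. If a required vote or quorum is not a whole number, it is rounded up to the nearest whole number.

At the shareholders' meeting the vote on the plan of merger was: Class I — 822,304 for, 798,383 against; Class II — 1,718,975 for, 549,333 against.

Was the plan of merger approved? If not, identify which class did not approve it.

Approved — every class gave the required vote.

Class I: a majority of 1644606 is 822304; 822,304 required, 822,304 in favor — approved.
Class II: 3/5 of 2864958 = 1718974.80, rounded up to 1718975; 1,718,975 required, 1,718,975 in favor — approved.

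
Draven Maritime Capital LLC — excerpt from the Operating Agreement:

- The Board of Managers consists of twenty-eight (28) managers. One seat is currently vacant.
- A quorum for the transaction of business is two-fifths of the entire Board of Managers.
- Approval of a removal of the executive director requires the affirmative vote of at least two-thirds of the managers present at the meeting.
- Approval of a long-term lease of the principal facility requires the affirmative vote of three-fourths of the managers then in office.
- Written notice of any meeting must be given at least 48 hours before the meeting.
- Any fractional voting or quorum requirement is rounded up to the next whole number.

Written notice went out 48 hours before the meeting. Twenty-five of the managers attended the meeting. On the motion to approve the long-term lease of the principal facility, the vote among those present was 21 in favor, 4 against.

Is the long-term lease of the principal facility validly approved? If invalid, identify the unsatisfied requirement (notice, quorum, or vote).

Notice: 48 hours given; 48 required (48 ≥ 48). Satisfied.
Quorum: 25 present; quorum is 12. Satisfied.
Vote: the long-term lease of the principal facility requires three-fourths of the managers then in office (27). 3/4 of 27 = 20.25, rounded up to 21, so 21 affirmative votes are needed; 21 voted in favor. Satisfied.

Valid — all requirements satisfied.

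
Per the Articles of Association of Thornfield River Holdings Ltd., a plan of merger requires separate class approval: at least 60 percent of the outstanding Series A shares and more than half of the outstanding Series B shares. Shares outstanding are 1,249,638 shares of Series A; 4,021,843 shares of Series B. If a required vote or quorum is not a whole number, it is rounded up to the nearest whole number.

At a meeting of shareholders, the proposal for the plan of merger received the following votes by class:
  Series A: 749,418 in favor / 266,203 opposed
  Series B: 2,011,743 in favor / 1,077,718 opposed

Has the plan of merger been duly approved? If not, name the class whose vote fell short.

Series A: 3/5 of 1249638 = 749782.80, rounded up to 749783; 749,783 required, 749,418 in favor — not approved.
Series B: a majority of 4021843 is 2010922; 2,010,922 required, 2,011,743 in favor — approved.

Not approved — the Series A shares did not give the required vote.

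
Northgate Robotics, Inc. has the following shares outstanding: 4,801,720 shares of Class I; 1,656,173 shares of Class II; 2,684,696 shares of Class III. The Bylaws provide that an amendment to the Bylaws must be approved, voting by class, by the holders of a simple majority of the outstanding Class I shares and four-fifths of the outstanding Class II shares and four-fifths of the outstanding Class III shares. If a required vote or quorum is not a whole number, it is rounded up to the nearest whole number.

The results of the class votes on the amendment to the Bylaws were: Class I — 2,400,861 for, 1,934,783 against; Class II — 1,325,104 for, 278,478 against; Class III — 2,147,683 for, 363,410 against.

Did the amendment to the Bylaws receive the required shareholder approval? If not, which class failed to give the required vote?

Not approved — the Class III shares did not give the required vote.

Class I: a majority of 4801720 is 2400861; 2,400,861 required, 2,400,861 in favor — approved.
Class II: 4/5 of 1656173 = 1324938.40, rounded up to 1324939; 1,324,939 required, 1,325,104 in favor — approved.
Class III: 4/5 of 2684696 = 2147756.80, rounded up to 2147757; 2,147,757 required, 2,147,683 in favor — not approved.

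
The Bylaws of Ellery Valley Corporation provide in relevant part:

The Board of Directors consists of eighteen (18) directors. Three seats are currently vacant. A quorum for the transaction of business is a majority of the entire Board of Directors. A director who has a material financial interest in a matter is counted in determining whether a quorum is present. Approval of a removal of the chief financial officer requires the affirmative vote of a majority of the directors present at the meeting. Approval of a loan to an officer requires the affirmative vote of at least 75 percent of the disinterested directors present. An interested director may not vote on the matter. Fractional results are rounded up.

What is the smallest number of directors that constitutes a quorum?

A majority of 18 is 10.

10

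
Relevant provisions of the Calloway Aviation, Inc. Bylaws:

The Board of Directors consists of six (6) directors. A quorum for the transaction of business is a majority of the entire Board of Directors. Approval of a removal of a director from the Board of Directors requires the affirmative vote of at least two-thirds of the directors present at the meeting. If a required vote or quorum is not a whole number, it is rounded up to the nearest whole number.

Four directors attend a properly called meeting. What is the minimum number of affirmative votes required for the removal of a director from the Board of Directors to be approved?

The removal of a director from the Board of Directors requires two-thirds of the directors present (4).
2/3 of 4 = 2.67, rounded up to 3.

3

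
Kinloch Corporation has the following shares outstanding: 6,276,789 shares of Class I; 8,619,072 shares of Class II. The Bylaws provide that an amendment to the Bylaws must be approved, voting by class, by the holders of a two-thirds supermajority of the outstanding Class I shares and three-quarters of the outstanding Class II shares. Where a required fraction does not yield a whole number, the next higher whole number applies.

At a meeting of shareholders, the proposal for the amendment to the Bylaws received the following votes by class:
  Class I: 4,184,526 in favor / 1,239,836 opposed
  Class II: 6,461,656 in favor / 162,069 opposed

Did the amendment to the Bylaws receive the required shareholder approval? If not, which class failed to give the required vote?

Class I: 2/3 of 6276789 = 4184526; 4,184,526 required, 4,184,526 in favor — approved.
Class II: 3/4 of 8619072 = 6464304; 6,464,304 required, 6,461,656 in favor — not approved.

Not approved — the Class II shares did not give the required vote.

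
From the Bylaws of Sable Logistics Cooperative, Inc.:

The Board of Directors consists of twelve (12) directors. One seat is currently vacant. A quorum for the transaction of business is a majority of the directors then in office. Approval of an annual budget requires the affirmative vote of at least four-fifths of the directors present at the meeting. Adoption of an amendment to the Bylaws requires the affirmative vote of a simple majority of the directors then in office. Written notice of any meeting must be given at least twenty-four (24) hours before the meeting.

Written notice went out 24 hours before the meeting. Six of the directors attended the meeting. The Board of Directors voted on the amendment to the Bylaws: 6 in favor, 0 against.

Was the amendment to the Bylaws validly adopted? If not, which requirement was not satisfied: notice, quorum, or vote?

Notice: 24 hours given; 24 required (24 ≥ 24). Satisfied.
Quorum: 6 present; quorum is 6. Satisfied.
Vote: the amendment to the Bylaws requires a majority of the directors then in office (11). A majority of 11 is 6, so 6 affirmative votes are needed; 6 voted in favor. Satisfied.

Valid — all requirements satisfied.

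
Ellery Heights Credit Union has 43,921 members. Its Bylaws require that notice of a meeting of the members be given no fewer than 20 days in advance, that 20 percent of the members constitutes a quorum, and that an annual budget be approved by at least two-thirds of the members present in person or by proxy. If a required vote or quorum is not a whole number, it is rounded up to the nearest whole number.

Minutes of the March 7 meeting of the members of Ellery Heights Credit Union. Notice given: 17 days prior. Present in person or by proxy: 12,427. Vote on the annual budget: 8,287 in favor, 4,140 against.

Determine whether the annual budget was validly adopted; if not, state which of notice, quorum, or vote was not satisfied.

Invalid — notice requirement not satisfied.

Notice: 17 days given; 20 required. Not satisfied.
Quorum: 20% of 43,921 = 8,784.20, rounded up to 8,785; 12,427 present. Satisfied.
Vote: requires two-thirds of those present (12,427); 2/3 of 12427 = 8284.67, rounded up to 8285, so 8,285 needed; 8,287 in favor. Satisfied.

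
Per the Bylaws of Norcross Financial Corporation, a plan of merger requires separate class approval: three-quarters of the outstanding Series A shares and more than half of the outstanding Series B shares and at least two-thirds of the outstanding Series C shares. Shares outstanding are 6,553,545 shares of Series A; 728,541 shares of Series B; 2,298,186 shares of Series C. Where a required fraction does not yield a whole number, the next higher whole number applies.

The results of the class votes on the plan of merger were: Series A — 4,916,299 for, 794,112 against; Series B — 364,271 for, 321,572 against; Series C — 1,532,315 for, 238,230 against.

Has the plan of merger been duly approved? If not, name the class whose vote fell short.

Series A: 3/4 of 6553545 = 4915158.75, rounded up to 4915159; 4,915,159 required, 4,916,299 in favor — approved.
Series B: a majority of 728541 is 364271; 364,271 required, 364,271 in favor — approved.
Series C: 2/3 of 2298186 = 1532124; 1,532,124 required, 1,532,315 in favor — approved.

Approved — every class gave the required vote.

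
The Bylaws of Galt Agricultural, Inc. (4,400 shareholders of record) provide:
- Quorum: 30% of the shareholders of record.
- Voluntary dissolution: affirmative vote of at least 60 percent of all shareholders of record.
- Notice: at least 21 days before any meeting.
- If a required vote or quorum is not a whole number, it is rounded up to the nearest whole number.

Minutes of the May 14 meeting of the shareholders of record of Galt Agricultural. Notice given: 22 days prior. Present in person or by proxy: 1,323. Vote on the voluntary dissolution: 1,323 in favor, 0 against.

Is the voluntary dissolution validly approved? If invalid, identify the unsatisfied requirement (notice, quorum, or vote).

Notice: 22 days given; 21 required. Satisfied.
Quorum: 30% of 4,400 = 1,320; 1,323 present. Satisfied.
Vote: requires three-fifths of all shareholders of record (4,400); 3/5 of 4400 = 2640, so 2,640 needed; 1,323 in favor. Not satisfied.

Invalid — vote requirement not satisfied.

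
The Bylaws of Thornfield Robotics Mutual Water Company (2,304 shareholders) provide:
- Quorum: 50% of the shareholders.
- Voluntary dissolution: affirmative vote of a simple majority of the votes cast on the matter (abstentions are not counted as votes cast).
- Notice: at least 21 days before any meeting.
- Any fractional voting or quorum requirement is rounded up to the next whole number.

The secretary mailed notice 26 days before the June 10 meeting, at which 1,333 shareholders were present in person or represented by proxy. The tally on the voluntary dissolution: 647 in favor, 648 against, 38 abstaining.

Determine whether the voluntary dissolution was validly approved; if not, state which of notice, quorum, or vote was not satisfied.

Notice: 26 days given; 21 required. Satisfied.
Quorum: 50% of 2,304 = 1,152; 1,333 present. Satisfied.
Vote: requires a majority of the votes cast (1,333 − 38 abstaining = 1,295); a majority of 1295 is 648, so 648 needed; 647 in favor. Not satisfied.

Invalid — vote requirement not satisfied.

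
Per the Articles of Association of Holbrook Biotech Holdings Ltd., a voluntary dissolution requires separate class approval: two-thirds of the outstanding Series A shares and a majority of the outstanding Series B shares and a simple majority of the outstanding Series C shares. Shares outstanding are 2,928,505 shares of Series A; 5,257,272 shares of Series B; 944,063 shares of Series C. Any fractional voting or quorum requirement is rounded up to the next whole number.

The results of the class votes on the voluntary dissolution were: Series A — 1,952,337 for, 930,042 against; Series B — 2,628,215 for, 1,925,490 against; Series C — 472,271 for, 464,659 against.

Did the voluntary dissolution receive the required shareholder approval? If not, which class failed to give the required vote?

Series A: 2/3 of 2928505 = 1952336.67, rounded up to 1952337; 1,952,337 required, 1,952,337 in favor — approved.
Series B: a majority of 5257272 is 2628637; 2,628,637 required, 2,628,215 in favor — not approved.
Series C: a majority of 944063 is 472032; 472,032 required, 472,271 in favor — approved.

Not approved — the Series B shares did not give the required vote.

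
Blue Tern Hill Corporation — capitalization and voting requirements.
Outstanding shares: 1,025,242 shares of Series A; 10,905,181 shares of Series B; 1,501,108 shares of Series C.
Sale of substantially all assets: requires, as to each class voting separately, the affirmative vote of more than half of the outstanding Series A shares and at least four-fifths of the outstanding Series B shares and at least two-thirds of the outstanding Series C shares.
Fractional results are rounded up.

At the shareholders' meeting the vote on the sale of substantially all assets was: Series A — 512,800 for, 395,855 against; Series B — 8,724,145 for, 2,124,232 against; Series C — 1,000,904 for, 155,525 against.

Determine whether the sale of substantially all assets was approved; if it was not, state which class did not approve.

Series A: a majority of 1025242 is 512622; 512,622 required, 512,800 in favor — approved.
Series B: 4/5 of 10905181 = 8724144.80, rounded up to 8724145; 8,724,145 required, 8,724,145 in favor — approved.
Series C: 2/3 of 1501108 = 1000738.67, rounded up to 1000739; 1,000,739 required, 1,000,904 in favor — approved.

Approved — every class gave the required vote.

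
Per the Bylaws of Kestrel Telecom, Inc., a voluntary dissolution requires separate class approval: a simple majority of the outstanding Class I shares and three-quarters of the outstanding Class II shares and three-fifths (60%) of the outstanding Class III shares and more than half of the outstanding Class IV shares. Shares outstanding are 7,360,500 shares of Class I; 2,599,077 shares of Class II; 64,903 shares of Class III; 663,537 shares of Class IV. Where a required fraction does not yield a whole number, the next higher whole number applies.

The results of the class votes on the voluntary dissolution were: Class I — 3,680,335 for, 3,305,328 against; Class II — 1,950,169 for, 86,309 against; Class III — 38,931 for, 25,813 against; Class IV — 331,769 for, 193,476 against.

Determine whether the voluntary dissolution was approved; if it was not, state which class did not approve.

Class I: a majority of 7360500 is 3680251; 3,680,251 required, 3,680,335 in favor — approved.
Class II: 3/4 of 2599077 = 1949307.75, rounded up to 1949308; 1,949,308 required, 1,950,169 in favor — approved.
Class III: 3/5 of 64903 = 38941.80, rounded up to 38942; 38,942 required, 38,931 in favor — not approved.
Class IV: a majority of 663537 is 331769; 331,769 required, 331,769 in favor — approved.

Not approved — the Class III shares did not give the required vote.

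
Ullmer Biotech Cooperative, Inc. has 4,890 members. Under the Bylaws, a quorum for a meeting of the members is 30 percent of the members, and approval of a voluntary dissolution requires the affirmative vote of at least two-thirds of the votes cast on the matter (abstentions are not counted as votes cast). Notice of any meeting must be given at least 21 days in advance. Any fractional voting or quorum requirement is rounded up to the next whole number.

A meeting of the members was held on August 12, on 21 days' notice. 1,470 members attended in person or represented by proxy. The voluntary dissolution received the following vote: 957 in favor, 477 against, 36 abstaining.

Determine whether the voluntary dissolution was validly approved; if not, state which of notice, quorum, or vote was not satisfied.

Notice: 21 days given; 21 required. Satisfied.
Quorum: 30% of 4,890 = 1,467; 1,470 present. Satisfied.
Vote: requires two-thirds of the votes cast (1,470 − 36 abstaining = 1,434); 2/3 of 1434 = 956, so 956 needed; 957 in favor. Satisfied.

Valid — all requirements satisfied.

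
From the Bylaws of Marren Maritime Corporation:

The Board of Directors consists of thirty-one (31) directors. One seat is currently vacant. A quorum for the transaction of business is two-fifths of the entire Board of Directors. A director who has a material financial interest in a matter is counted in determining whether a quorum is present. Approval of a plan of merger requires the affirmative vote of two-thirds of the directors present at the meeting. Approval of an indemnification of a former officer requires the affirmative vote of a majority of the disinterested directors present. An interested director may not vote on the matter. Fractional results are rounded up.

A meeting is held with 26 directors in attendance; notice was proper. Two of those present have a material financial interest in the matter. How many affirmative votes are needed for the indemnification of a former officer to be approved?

The indemnification of a former officer requires a majority of the disinterested directors present (26 − 2 = 24).
A majority of 24 is 13.

13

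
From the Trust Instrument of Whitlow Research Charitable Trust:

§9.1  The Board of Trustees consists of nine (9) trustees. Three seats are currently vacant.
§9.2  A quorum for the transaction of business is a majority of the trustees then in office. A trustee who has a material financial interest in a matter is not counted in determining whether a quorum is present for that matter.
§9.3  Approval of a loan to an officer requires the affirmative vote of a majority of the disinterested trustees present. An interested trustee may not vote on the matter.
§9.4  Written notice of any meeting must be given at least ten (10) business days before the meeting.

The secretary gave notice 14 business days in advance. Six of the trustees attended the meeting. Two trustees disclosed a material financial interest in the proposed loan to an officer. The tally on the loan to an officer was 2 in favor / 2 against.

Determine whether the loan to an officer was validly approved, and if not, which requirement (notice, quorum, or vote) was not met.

Invalid — vote requirement not satisfied.

Notice: 14 business days given; 10 required (14 ≥ 10). Satisfied.
Quorum: 6 present, but the 2 interested trustees do not count, leaving 4. Quorum is 4. Satisfied.
Vote: the loan to an officer requires a majority of the disinterested trustees present (6 − 2 = 4). A majority of 4 is 3, so 3 affirmative votes are needed; 2 voted in favor. Not satisfied.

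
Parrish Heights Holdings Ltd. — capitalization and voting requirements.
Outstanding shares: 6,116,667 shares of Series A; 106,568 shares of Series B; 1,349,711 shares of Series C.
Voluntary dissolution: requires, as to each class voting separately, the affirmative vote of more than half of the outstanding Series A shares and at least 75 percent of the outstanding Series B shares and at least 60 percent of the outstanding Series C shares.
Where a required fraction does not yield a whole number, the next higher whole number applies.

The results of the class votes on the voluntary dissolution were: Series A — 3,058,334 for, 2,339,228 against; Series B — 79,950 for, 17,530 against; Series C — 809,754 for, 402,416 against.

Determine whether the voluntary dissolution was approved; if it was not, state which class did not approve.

Not approved — the Series C shares did not give the required vote.

Series A: a majority of 6116667 is 3058334; 3,058,334 required, 3,058,334 in favor — approved.
Series B: 3/4 of 106568 = 79926; 79,926 required, 79,950 in favor — approved.
Series C: 3/5 of 1349711 = 809826.60, rounded up to 809827; 809,827 required, 809,754 in favor — not approved.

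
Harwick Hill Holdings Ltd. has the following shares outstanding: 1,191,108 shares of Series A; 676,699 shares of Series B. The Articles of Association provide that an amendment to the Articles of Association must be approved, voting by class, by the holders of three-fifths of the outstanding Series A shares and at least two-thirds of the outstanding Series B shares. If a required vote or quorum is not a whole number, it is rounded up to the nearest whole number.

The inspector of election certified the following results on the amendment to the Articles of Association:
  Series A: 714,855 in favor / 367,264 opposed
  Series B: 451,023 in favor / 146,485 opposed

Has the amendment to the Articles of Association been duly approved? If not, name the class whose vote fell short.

Not approved — the Series B shares did not give the required vote.

Series A: 3/5 of 1191108 = 714664.80, rounded up to 714665; 714,665 required, 714,855 in favor — approved.
Series B: 2/3 of 676699 = 451132.67, rounded up to 451133; 451,133 required, 451,023 in favor — not approved.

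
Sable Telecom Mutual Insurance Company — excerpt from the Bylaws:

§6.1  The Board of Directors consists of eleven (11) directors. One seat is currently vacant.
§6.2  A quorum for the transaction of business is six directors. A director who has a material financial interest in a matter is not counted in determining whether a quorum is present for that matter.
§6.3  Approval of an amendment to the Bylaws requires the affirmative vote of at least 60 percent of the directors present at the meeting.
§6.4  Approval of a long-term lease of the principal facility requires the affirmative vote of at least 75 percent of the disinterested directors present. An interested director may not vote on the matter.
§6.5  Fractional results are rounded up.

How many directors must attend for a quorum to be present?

The quorum is fixed at 6.

6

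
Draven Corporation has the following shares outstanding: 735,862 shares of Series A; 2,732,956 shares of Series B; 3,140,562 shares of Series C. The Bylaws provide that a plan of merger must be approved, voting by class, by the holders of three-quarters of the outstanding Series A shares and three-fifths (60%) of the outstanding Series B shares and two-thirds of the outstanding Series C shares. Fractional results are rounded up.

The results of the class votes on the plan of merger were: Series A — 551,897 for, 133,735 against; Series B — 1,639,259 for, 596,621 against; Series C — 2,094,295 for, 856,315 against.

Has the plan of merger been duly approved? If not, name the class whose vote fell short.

Series A: 3/4 of 735862 = 551896.50, rounded up to 551897; 551,897 required, 551,897 in favor — approved.
Series B: 3/5 of 2732956 = 1639773.60, rounded up to 1639774; 1,639,774 required, 1,639,259 in favor — not approved.
Series C: 2/3 of 3140562 = 2093708; 2,093,708 required, 2,094,295 in favor — approved.

Not approved — the Series B shares did not give the required vote.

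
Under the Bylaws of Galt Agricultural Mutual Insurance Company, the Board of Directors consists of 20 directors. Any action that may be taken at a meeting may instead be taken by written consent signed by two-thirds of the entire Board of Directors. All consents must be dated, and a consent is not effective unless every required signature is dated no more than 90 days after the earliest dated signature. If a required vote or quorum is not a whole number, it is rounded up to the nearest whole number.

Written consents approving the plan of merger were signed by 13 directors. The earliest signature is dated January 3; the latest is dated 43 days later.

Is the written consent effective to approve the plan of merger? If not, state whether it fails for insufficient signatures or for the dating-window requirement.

Not effective — insufficient signatures.

Signatures required: two-thirds of 20 — 2/3 of 20 = 13.33, rounded up to 14, so 14 needed; 13 signed. Insufficient.
Dating window: the latest signature is 43 days after the earliest; the limit is 90 days. Within the window.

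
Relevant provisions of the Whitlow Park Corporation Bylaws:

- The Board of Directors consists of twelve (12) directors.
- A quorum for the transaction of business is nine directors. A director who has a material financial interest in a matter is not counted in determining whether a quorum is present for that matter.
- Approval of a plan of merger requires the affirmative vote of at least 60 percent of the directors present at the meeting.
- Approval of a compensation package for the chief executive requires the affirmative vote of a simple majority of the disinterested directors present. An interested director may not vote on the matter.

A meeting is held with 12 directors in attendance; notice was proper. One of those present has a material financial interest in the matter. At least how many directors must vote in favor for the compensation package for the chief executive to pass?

6

The compensation package for the chief executive requires a majority of the disinterested directors present (12 − 1 = 11).
A majority of 11 is 6.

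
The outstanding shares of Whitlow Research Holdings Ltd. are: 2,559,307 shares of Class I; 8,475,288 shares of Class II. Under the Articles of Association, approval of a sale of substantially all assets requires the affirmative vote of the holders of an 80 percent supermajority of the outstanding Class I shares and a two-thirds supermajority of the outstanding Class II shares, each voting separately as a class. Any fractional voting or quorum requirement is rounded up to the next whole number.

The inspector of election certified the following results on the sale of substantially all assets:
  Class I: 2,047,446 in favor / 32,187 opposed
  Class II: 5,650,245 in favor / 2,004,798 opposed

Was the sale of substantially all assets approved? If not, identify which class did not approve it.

Class I: 4/5 of 2559307 = 2047445.60, rounded up to 2047446; 2,047,446 required, 2,047,446 in favor — approved.
Class II: 2/3 of 8475288 = 5650192; 5,650,192 required, 5,650,245 in favor — approved.

Approved — every class gave the required vote.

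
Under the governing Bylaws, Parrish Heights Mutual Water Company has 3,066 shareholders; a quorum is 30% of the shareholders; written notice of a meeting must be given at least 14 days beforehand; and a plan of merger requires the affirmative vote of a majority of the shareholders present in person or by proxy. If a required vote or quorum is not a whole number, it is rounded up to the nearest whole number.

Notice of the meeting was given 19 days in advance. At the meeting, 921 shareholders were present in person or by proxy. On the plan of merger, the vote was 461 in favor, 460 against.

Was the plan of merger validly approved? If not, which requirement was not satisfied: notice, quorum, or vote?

Valid — all requirements satisfied.

Notice: 19 days given; 14 required. Satisfied.
Quorum: 30% of 3,066 = 919.80, rounded up to 920; 921 present. Satisfied.
Vote: requires a majority of those present (921); a majority of 921 is 461, so 461 needed; 461 in favor. Satisfied.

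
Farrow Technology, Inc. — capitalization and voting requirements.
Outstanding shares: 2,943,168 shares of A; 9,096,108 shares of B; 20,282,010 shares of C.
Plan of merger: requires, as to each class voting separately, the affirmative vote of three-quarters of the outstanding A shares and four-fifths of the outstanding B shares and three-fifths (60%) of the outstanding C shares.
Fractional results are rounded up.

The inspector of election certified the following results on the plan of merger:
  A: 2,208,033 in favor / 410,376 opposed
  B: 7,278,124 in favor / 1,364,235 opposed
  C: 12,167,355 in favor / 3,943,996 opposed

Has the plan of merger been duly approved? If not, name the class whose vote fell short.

Not approved — the C shares did not give the required vote.

A: 3/4 of 2943168 = 2207376; 2,207,376 required, 2,208,033 in favor — approved.
B: 4/5 of 9096108 = 7276886.40, rounded up to 7276887; 7,276,887 required, 7,278,124 in favor — approved.
C: 3/5 of 20282010 = 12169206; 12,169,206 required, 12,167,355 in favor — not approved.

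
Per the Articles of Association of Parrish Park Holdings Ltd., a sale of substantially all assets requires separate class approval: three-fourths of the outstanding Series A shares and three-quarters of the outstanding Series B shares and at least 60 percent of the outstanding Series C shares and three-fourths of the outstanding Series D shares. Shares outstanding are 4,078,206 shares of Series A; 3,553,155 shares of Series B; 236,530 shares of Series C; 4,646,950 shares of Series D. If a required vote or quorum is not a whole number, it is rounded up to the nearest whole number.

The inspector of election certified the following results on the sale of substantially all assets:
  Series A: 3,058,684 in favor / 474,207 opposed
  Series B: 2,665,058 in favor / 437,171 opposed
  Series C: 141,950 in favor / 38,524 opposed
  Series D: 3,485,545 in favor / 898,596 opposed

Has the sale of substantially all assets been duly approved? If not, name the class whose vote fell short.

Series A: 3/4 of 4078206 = 3058654.50, rounded up to 3058655; 3,058,655 required, 3,058,684 in favor — approved.
Series B: 3/4 of 3553155 = 2664866.25, rounded up to 2664867; 2,664,867 required, 2,665,058 in favor — approved.
Series C: 3/5 of 236530 = 141918; 141,918 required, 141,950 in favor — approved.
Series D: 3/4 of 4646950 = 3485212.50, rounded up to 3485213; 3,485,213 required, 3,485,545 in favor — approved.

Approved — every class gave the required vote.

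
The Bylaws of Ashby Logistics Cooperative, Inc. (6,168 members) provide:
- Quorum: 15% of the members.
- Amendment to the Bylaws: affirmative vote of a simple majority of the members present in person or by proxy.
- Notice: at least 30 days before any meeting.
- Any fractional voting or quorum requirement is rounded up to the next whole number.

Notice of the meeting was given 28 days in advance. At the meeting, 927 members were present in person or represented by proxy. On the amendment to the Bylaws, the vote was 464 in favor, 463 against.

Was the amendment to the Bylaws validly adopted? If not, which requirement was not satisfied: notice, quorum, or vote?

Notice: 28 days given; 30 required. Not satisfied.
Quorum: 15% of 6,168 = 925.20, rounded up to 926; 927 present. Satisfied.
Vote: requires a majority of those present (927); a majority of 927 is 464, so 464 needed; 464 in favor. Satisfied.

Invalid — notice requirement not satisfied.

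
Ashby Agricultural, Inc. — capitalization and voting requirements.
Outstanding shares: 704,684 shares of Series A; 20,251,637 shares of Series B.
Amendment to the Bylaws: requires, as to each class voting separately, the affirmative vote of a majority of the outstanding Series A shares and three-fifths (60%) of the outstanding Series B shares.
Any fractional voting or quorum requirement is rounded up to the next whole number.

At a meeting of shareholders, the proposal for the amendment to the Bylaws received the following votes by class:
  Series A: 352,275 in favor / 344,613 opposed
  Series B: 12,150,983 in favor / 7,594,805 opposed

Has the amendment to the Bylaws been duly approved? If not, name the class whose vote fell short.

Series A: a majority of 704684 is 352343; 352,343 required, 352,275 in favor — not approved.
Series B: 3/5 of 20251637 = 12150982.20, rounded up to 12150983; 12,150,983 required, 12,150,983 in favor — approved.

Not approved — the Series A shares did not give the required vote.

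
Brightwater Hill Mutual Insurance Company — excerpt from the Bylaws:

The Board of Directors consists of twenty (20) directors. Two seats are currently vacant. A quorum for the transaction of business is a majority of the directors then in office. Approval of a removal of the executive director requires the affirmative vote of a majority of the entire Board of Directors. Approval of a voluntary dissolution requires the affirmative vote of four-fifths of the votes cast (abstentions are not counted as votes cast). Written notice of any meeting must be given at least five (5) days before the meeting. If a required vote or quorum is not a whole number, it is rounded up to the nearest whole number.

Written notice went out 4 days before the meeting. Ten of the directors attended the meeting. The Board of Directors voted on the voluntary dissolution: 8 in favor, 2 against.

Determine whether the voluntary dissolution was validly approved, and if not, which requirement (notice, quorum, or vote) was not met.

Invalid — notice requirement not satisfied.

Notice: 4 days given; 5 required (4 < 5). Not satisfied.
Quorum: 10 present; quorum is 10. Satisfied.
Vote: the voluntary dissolution requires four-fifths of the votes cast (10). 4/5 of 10 = 8, so 8 affirmative votes are needed; 8 voted in favor. Satisfied.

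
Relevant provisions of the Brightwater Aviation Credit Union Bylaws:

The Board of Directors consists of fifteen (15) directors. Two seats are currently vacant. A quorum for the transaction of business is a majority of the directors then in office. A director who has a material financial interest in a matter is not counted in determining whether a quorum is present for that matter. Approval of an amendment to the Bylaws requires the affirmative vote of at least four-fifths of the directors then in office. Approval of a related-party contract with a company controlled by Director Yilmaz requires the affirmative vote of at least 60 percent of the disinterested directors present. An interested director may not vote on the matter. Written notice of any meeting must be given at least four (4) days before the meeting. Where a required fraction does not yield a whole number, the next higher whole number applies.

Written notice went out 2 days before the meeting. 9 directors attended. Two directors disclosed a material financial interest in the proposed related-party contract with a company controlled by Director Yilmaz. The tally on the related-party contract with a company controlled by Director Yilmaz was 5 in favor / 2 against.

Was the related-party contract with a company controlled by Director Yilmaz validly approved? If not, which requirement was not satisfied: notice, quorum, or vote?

Notice: 2 days given; 4 required (2 < 4). Not satisfied.
Quorum: 9 present, but the 2 interested directors do not count, leaving 7. Quorum is 7. Satisfied.
Vote: the related-party contract with a company controlled by Director Yilmaz requires three-fifths of the disinterested directors present (9 − 2 = 7). 3/5 of 7 = 4.20, rounded up to 5, so 5 affirmative votes are needed; 5 voted in favor. Satisfied.

Invalid — notice requirement not satisfied.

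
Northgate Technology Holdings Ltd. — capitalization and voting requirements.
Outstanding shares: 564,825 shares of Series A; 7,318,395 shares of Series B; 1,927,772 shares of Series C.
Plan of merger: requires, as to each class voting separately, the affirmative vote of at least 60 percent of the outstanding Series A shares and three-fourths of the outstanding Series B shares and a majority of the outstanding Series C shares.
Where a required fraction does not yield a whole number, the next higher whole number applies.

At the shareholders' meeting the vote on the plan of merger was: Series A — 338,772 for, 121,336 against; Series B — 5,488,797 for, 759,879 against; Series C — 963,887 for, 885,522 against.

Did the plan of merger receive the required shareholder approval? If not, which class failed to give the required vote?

Not approved — the Series A shares did not give the required vote.

Series A: 3/5 of 564825 = 338895; 338,895 required, 338,772 in favor — not approved.
Series B: 3/4 of 7318395 = 5488796.25, rounded up to 5488797; 5,488,797 required, 5,488,797 in favor — approved.
Series C: a majority of 1927772 is 963887; 963,887 required, 963,887 in favor — approved.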